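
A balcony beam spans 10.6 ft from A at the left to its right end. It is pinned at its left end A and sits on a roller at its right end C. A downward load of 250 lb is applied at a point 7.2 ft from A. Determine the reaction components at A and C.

A_x = 0, A_y = 80.19 lb, C_y = 169.8 lb

ΣM about A: C_y·10.6 − 250·7.2 = 0 → C_y = 1800/10.6 = 169.811 ≈ 169.8 lb.
ΣF_y = 0: A_y + 169.811 − 250 = 0 → A_y = 80.19 lb.
ΣF_x = 0: no horizontal applied forces, so A_x = 0.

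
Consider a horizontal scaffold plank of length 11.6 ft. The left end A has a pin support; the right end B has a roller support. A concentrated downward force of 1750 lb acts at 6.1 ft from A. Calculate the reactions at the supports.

ΣM about A: B_y·11.6 − 1750·6.1 = 0 → B_y = 10675/11.6 = 920.259 ≈ 920.3 lb.
ΣF_y = 0: A_y + 920.259 − 1750 = 0 → A_y = 829.7 lb.
ΣF_x = 0: no horizontal applied forces, so A_x = 0.

A_x = 0, A_y = 829.7 lb, B_y = 920.3 lb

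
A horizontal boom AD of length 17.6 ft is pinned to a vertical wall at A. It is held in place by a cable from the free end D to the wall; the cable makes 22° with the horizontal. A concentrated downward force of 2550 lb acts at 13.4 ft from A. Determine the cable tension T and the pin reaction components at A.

T = 5183 lb, A_x = 4805 lb, A_y = 608.5 lb

ΣM about A: T·sin22°·17.6 − 2550·13.4 = 0 → T = 34170/(17.6·0.374607) = 5182.7 ≈ 5183 lb.
ΣF_x = 0: A_x − T·cos22° = 0 → A_x = 5182.7 × 0.927184 = 4805 lb.
ΣF_y = 0: A_y + T·sin22° − 2550 = 0 → A_y = 2550 − 5182.7 × 0.374607 = 608.5 lb.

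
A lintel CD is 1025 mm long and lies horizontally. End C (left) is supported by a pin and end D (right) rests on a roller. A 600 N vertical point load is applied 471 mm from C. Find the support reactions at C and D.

C_x = 0, C_y = 324.3 N, D_y = 275.7 N

Moments about C: D_y·1025 − 600·471 = 0 → D_y = 282600/1025 = 275.707 ≈ 275.7 N.
ΣF_y = 0: C_y + 275.707 − 600 = 0 → C_y = 324.3 N.
ΣF_x = 0: no horizontal applied forces, so C_x = 0.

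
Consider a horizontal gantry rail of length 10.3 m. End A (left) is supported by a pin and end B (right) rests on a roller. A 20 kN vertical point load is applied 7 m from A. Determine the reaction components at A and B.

A_x = 0, A_y = 6.408 kN, B_y = 13.59 kN

ΣM about A: B_y·10.3 − 20·7 = 0 → B_y = 140/10.3 = 13.5922 ≈ 13.59 kN.
ΣF_y = 0: A_y + 13.5922 − 20 = 0 → A_y = 6.408 kN.
ΣF_x = 0: no horizontal applied forces, so A_x = 0.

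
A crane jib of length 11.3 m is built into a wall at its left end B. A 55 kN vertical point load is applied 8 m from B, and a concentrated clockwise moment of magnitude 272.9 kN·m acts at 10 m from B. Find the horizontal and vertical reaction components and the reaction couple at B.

ΣF_x = 0: B_x = 0.
ΣF_y = 0: B_y − 55 = 0 → B_y = 55.00 kN.
ΣM about B: M_B − 55·8 − 272.9 = 0 → M_B = 712.9 kN·m.

B_x = 0, B_y = 55.00 kN, M_B = 712.9 kN·m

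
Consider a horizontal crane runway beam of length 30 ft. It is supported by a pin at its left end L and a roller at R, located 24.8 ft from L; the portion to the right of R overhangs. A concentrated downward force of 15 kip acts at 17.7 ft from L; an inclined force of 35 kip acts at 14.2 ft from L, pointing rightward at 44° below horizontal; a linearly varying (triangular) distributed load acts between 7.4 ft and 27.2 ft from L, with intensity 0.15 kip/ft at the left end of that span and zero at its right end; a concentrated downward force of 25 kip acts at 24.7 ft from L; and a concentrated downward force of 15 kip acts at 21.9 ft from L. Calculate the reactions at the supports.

Resultant of the triangular load: ½ × 0.15 × 19.8 = 1.485 kip, acting at 14 ft from L (one-third of the span from the peak).
ΣM about L: R_y·24.8 − 15·17.7 − 35·sin44°·14.2 − (½·0.15·19.8)·14 − 25·24.7 − 15·21.9 = 0 → R_y = 1577.54/24.8 = 63.6105 ≈ 63.61 kip.
ΣF_y = 0: L_y + 63.6105 − 15 − 35·sin44° − ½·0.15·19.8 − 25 − 15 = 0 → L_y = 17.19 kip.
ΣF_x = 0: L_x + 35·cos44° = 0 → L_x = -25.18 kip.

L_x = -25.18 kip, L_y = 17.19 kip, R_y = 63.61 kip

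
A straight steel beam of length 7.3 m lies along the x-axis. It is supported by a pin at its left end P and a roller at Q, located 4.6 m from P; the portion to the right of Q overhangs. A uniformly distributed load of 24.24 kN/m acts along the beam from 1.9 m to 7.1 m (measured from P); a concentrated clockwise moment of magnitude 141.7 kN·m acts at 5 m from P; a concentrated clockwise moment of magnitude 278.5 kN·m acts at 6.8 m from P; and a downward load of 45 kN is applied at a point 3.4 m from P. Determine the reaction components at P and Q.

P_x = 0, P_y = -76.87 kN, Q_y = 247.9 kN

Resultant of the distributed load: 24.24 × 5.2 = 126.048 kN at 4.5 m from P.
Moments about P: Q_y·4.6 − (24.24·5.2)·4.5 − 141.7 − 278.5 − 45·3.4 = 0 → Q_y = 1140.416/4.6 = 247.917 ≈ 247.9 kN.
ΣF_y = 0: P_y + 247.917 − 24.24·5.2 − 45 = 0 → P_y = -76.87 kN.
ΣF_x = 0: no horizontal applied forces, so P_x = 0.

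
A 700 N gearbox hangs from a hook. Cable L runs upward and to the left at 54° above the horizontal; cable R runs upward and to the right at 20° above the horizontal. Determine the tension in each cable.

ΣF_x = 0: −T_L·cos54° + T_R·cos20° = 0 → T_R = 0.625508·T_L.
ΣF_y = 0: T_L·sin54° + T_R·sin20° = 700.
Substitute: T_L·(0.809017 + 0.625508·0.34202) = 700 → T_L = 684.293 ≈ 684.3 N.
Then T_R = 0.625508 × 684.293 = 428.0 N.

T_L = 684.3 N, T_R = 428.0 N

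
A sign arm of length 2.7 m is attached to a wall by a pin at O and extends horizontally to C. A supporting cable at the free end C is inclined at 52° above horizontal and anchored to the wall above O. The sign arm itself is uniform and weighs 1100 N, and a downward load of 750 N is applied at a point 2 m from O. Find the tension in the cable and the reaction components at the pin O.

T = 1403 N, O_x = 863.8 N, O_y = 744.4 N

ΣM about O: T·sin52°·2.7 − 1100·1.35 − 750·2 = 0 → T = 2985/(2.7·0.788011) = 1402.97 ≈ 1403 N.
ΣF_x = 0: O_x − T·cos52° = 0 → O_x = 1402.97 × 0.615661 = 863.8 N.
ΣF_y = 0: O_y + T·sin52° − 1100 − 750 = 0 → O_y = 1850 − 1402.97 × 0.788011 = 744.4 N.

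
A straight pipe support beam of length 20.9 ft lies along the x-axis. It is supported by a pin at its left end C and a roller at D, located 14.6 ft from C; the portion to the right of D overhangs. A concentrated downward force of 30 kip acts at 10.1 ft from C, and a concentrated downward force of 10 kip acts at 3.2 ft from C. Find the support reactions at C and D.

Moments about C: D_y·14.6 − 30·10.1 − 10·3.2 = 0 → D_y = 335/14.6 = 22.9452 ≈ 22.95 kip.
ΣF_y = 0: C_y + 22.9452 − 30 − 10 = 0 → C_y = 17.05 kip.
ΣF_x = 0: no horizontal applied forces, so C_x = 0.

C_x = 0, C_y = 17.05 kip, D_y = 22.95 kip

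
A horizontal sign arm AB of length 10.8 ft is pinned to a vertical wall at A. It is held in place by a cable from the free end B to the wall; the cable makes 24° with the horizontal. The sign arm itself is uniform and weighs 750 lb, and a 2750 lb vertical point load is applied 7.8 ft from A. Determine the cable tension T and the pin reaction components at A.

T = 5805 lb, A_x = 5303 lb, A_y = 1139 lb

ΣM about A: T·sin24°·10.8 − 750·5.4 − 2750·7.8 = 0 → T = 25500/(10.8·0.406737) = 5805.01 ≈ 5805 lb.
ΣF_x = 0: A_x − T·cos24° = 0 → A_x = 5805.01 × 0.913545 = 5303 lb.
ΣF_y = 0: A_y + T·sin24° − 750 − 2750 = 0 → A_y = 3500 − 5805.01 × 0.406737 = 1139 lb.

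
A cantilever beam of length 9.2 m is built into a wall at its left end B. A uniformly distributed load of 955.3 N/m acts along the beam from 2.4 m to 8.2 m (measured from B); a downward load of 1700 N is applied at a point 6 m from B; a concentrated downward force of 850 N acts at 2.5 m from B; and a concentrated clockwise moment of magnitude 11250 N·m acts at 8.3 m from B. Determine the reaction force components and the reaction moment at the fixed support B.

Resultant of the distributed load: 955.3 × 5.8 = 5540.74 N at 5.3 m from B.
ΣF_x = 0: B_x = 0.
ΣF_y = 0: B_y − 955.3·5.8 − 1700 − 850 = 0 → B_y = 8091 N.
ΣM about B: M_B − (955.3·5.8)·5.3 − 1700·6 − 850·2.5 − 11250 = 0 → M_B = 52940 N·m.

B_x = 0, B_y = 8091 N, M_B = 52940 N·m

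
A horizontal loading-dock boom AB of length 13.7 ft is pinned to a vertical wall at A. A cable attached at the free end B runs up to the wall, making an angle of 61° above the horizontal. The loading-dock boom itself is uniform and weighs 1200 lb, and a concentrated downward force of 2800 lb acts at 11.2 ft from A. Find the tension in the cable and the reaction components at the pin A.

T = 3303 lb, A_x = 1601 lb, A_y = 1111 lb

ΣM about A: T·sin61°·13.7 − 1200·6.85 − 2800·11.2 = 0 → T = 39580/(13.7·0.87462) = 3303.21 ≈ 3303 lb.
ΣF_x = 0: A_x − T·cos61° = 0 → A_x = 3303.21 × 0.48481 = 1601 lb.
ΣF_y = 0: A_y + T·sin61° − 1200 − 2800 = 0 → A_y = 4000 − 3303.21 × 0.87462 = 1111 lb.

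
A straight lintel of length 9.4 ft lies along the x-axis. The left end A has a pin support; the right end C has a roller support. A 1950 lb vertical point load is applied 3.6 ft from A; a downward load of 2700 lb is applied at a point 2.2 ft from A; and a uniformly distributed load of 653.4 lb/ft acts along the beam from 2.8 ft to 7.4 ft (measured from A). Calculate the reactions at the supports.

A_x = 0, A_y = 4646 lb, C_y = 3009 lb

Resultant of the distributed load: 653.4 × 4.6 = 3005.64 lb at 5.1 ft from A.
Taking moments about A: C_y·9.4 − 1950·3.6 − 2700·2.2 − (653.4·4.6)·5.1 = 0 → C_y = 28288.764/9.4 = 3009.44 ≈ 3009 lb.
ΣF_y = 0: A_y + 3009.44 − 1950 − 2700 − 653.4·4.6 = 0 → A_y = 4646 lb.
ΣF_x = 0: no horizontal applied forces, so A_x = 0.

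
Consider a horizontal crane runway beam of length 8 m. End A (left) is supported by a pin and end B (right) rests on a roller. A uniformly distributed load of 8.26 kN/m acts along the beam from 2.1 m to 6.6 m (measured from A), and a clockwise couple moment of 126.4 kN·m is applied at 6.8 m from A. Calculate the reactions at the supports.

Resultant of the distributed load: 8.26 × 4.5 = 37.17 kN at 4.35 m from A.
Taking moments about A: B_y·8 − (8.26·4.5)·4.35 − 126.4 = 0 → B_y = 288.0895/8 = 36.0112 ≈ 36.01 kN.
ΣF_y = 0: A_y + 36.0112 − 8.26·4.5 = 0 → A_y = 1.159 kN.
ΣF_x = 0: no horizontal applied forces, so A_x = 0.

A_x = 0, A_y = 1.159 kN, B_y = 36.01 kN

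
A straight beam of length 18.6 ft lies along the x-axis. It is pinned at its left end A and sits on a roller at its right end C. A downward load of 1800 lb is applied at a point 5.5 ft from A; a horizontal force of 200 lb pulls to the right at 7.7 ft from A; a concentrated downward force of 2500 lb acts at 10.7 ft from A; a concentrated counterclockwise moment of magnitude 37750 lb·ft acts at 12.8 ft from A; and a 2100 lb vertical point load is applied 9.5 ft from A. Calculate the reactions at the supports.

A_x = -200.0 lb, A_y = 5387 lb, C_y = 1013 lb

ΣM about A: C_y·18.6 − 1800·5.5 − 2500·10.7 + 37750 − 2100·9.5 = 0 → C_y = 18850/18.6 = 1013.44 ≈ 1013 lb.
ΣF_y = 0: A_y + 1013.44 − 1800 − 2500 − 2100 = 0 → A_y = 5387 lb.
ΣF_x = 0: A_x + 200 = 0 → A_x = -200.0 lb.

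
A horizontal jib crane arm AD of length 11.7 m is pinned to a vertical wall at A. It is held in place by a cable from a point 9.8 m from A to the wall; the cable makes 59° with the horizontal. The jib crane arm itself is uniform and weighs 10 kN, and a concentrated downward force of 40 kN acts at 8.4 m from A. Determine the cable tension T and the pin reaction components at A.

T = 46.96 kN, A_x = 24.19 kN, A_y = 9.745 kN

ΣM about A: T·sin59°·9.8 − 10·5.85 − 40·8.4 = 0 → T = 394.5/(9.8·0.857167) = 46.963 ≈ 46.96 kN.
ΣF_x = 0: A_x − T·cos59° = 0 → A_x = 46.963 × 0.515038 = 24.19 kN.
ΣF_y = 0: A_y + T·sin59° − 10 − 40 = 0 → A_y = 50 − 46.963 × 0.857167 = 9.745 kN.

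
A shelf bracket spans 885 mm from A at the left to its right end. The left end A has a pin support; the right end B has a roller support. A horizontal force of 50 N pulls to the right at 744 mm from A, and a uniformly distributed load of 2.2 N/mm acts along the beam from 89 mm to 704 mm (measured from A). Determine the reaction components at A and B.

A_x = -50.00 N, A_y = 746.8 N, B_y = 606.2 N

Resultant of the distributed load: 2.2 × 615 = 1353 N at 396.5 mm from A.
Moments about A: B_y·885 − (2.2·615)·396.5 = 0 → B_y = 536464.5/885 = 606.175 ≈ 606.2 N.
ΣF_y = 0: A_y + 606.175 − 2.2·615 = 0 → A_y = 746.8 N.
ΣF_x = 0: A_x + 50 = 0 → A_x = -50.00 N.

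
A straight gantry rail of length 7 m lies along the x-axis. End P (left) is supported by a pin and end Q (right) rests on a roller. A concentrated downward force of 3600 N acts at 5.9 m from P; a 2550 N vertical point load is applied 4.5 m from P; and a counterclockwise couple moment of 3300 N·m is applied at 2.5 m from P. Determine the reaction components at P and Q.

P_x = 0, P_y = 1948 N, Q_y = 4202 N

ΣM about P: Q_y·7 − 3600·5.9 − 2550·4.5 + 3300 = 0 → Q_y = 29415/7 = 4202.14 ≈ 4202 N.
ΣF_y = 0: P_y + 4202.14 − 3600 − 2550 = 0 → P_y = 1948 N.
ΣF_x = 0: no horizontal applied forces, so P_x = 0.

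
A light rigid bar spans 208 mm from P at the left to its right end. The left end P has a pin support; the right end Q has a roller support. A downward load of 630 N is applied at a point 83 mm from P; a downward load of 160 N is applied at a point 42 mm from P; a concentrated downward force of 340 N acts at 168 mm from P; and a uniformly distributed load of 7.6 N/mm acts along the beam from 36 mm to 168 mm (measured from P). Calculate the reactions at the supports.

Resultant of the distributed load: 7.6 × 132 = 1003.2 N at 102 mm from P.
Moments about P: Q_y·208 − 630·83 − 160·42 − 340·168 − (7.6·132)·102 = 0 → Q_y = 218456.4/208 = 1050.27 ≈ 1050 N.
ΣF_y = 0: P_y + 1050.27 − 630 − 160 − 340 − 7.6·132 = 0 → P_y = 1083 N.
ΣF_x = 0: no horizontal applied forces, so P_x = 0.

P_x = 0, P_y = 1083 N, Q_y = 1050 N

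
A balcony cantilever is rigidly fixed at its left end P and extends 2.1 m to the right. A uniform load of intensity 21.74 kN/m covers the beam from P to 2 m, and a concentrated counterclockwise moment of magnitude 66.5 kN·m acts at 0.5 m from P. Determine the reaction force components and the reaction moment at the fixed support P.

P_x = 0, P_y = 43.48 kN, M_P = -23.02 kN·m

Resultant of the distributed load: 21.74 × 2 = 43.48 kN at 1 m from P.
ΣF_x = 0: P_x = 0.
ΣF_y = 0: P_y − 21.74·2 = 0 → P_y = 43.48 kN.
ΣM about P: M_P − (21.74·2)·1 + 66.5 = 0 → M_P = -23.02 kN·m.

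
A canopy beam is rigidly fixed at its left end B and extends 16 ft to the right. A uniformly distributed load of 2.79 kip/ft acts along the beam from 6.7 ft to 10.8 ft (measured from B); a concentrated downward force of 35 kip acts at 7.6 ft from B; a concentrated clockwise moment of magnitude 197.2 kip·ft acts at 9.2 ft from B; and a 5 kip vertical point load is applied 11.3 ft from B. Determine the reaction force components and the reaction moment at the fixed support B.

B_x = 0, B_y = 51.44 kip, M_B = 619.8 kip·ft

Resultant of the distributed load: 2.79 × 4.1 = 11.439 kip at 8.75 ft from B.
ΣF_x = 0: B_x = 0.
ΣF_y = 0: B_y − 2.79·4.1 − 35 − 5 = 0 → B_y = 51.44 kip.
ΣM about B: M_B − (2.79·4.1)·8.75 − 35·7.6 − 197.2 − 5·11.3 = 0 → M_B = 619.8 kip·ft.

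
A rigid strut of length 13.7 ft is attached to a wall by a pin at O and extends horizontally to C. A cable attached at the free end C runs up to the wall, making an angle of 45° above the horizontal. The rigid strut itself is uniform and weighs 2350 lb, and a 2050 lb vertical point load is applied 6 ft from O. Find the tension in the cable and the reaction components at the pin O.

T = 2931 lb, O_x = 2073 lb, O_y = 2327 lb

ΣM about O: T·sin45°·13.7 − 2350·6.85 − 2050·6 = 0 → T = 28397.5/(13.7·0.707107) = 2931.4 ≈ 2931 lb.
ΣF_x = 0: O_x − T·cos45° = 0 → O_x = 2931.4 × 0.707107 = 2073 lb.
ΣF_y = 0: O_y + T·sin45° − 2350 − 2050 = 0 → O_y = 4400 − 2931.4 × 0.707107 = 2327 lb.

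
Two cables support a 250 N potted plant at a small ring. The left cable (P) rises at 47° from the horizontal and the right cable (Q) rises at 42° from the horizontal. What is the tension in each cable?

ΣF_x = 0: −T_P·cos47° + T_Q·cos42° = 0 → T_Q = 0.917719·T_P.
ΣF_y = 0: T_P·sin47° + T_Q·sin42° = 250.
Substitute: T_P·(0.731354 + 0.917719·0.669131) = 250 → T_P = 185.814 ≈ 185.8 N.
Then T_Q = 0.917719 × 185.814 = 170.5 N.

T_P = 185.8 N, T_Q = 170.5 N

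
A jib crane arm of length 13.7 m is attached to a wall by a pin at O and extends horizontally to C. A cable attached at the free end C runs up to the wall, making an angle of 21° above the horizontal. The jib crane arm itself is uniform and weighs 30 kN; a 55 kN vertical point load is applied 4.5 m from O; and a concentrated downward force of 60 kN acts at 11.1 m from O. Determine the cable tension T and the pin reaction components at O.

T = 227.9 kN, O_x = 212.8 kN, O_y = 63.32 kN

ΣM about O: T·sin21°·13.7 − 30·6.85 − 55·4.5 − 60·11.1 = 0 → T = 1119/(13.7·0.358368) = 227.919 ≈ 227.9 kN.
ΣF_x = 0: O_x − T·cos21° = 0 → O_x = 227.919 × 0.93358 = 212.8 kN.
ΣF_y = 0: O_y + T·sin21° − 30 − 55 − 60 = 0 → O_y = 145 − 227.919 × 0.358368 = 63.32 kN.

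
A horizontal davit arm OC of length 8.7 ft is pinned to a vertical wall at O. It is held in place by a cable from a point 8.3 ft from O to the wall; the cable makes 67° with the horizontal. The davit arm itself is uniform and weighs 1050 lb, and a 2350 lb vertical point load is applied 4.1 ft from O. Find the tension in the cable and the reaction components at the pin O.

ΣM about O: T·sin67°·8.3 − 1050·4.35 − 2350·4.1 = 0 → T = 14202.5/(8.3·0.920505) = 1858.92 ≈ 1859 lb.
ΣF_x = 0: O_x − T·cos67° = 0 → O_x = 1858.92 × 0.390731 = 726.3 lb.
ΣF_y = 0: O_y + T·sin67° − 1050 − 2350 = 0 → O_y = 3400 − 1858.92 × 0.920505 = 1689 lb.

T = 1859 lb, O_x = 726.3 lb, O_y = 1689 lb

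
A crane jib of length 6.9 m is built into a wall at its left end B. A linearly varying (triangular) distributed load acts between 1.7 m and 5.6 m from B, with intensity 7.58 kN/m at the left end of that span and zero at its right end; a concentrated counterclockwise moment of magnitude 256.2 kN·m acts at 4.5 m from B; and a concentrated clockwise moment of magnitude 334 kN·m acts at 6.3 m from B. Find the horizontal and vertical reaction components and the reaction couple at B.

B_x = 0, B_y = 14.78 kN, M_B = 122.1 kN·m

Resultant of the triangular load: ½ × 7.58 × 3.9 = 14.781 kN, acting at 3 m from B (one-third of the span from the peak).
ΣF_x = 0: B_x = 0.
ΣF_y = 0: B_y − ½·7.58·3.9 = 0 → B_y = 14.78 kN.
ΣM about B: M_B − (½·7.58·3.9)·3 + 256.2 − 334 = 0 → M_B = 122.1 kN·m.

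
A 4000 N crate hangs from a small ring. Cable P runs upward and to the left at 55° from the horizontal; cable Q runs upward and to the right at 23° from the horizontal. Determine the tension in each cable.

T_P = 3764 N, T_Q = 2346 N

ΣF_x = 0: −T_P·cos55° + T_Q·cos23° = 0 → T_Q = 0.623111·T_P.
ΣF_y = 0: T_P·sin55° + T_Q·sin23° = 4000.
Substitute: T_P·(0.819152 + 0.623111·0.390731) = 4000 → T_P = 3764.28 ≈ 3764 N.
Then T_Q = 0.623111 × 3764.28 = 2346 N.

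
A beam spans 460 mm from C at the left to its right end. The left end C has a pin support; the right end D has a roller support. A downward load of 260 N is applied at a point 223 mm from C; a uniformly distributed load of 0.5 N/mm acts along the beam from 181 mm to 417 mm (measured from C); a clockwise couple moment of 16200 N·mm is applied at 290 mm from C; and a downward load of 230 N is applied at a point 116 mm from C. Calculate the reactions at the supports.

Resultant of the distributed load: 0.5 × 236 = 118 N at 299 mm from C.
Taking moments about C: D_y·460 − 260·223 − (0.5·236)·299 − 16200 − 230·116 = 0 → D_y = 136142/460 = 295.961 ≈ 296.0 N.
ΣF_y = 0: C_y + 295.961 − 260 − 0.5·236 − 230 = 0 → C_y = 312.0 N.
ΣF_x = 0: no horizontal applied forces, so C_x = 0.

C_x = 0, C_y = 312.0 N, D_y = 296.0 N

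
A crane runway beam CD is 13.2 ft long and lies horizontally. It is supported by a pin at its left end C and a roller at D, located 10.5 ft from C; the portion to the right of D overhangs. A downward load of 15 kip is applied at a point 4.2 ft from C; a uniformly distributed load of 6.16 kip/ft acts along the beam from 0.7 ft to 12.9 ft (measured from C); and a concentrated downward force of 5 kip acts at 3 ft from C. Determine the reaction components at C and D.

Resultant of the distributed load: 6.16 × 12.2 = 75.152 kip at 6.8 ft from C.
Taking moments about C: D_y·10.5 − 15·4.2 − (6.16·12.2)·6.8 − 5·3 = 0 → D_y = 589.0336/10.5 = 56.0984 ≈ 56.10 kip.
ΣF_y = 0: C_y + 56.0984 − 15 − 6.16·12.2 − 5 = 0 → C_y = 39.05 kip.
ΣF_x = 0: no horizontal applied forces, so C_x = 0.

C_x = 0, C_y = 39.05 kip, D_y = 56.10 kip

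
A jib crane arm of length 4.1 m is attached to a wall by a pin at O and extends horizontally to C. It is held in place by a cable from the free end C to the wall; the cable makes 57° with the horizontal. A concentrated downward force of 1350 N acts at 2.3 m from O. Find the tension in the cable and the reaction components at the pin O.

ΣM about O: T·sin57°·4.1 − 1350·2.3 = 0 → T = 3105/(4.1·0.838671) = 902.997 ≈ 903.0 N.
ΣF_x = 0: O_x − T·cos57° = 0 → O_x = 902.997 × 0.544639 = 491.8 N.
ΣF_y = 0: O_y + T·sin57° − 1350 = 0 → O_y = 1350 − 902.997 × 0.838671 = 592.7 N.

T = 903.0 N, O_x = 491.8 N, O_y = 592.7 N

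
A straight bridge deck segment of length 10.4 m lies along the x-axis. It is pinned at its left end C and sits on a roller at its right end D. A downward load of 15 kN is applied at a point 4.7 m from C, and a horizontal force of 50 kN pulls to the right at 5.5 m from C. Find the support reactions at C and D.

C_x = -50.00 kN, C_y = 8.221 kN, D_y = 6.779 kN

Moments about C: D_y·10.4 − 15·4.7 = 0 → D_y = 70.5/10.4 = 6.77885 ≈ 6.779 kN.
ΣF_y = 0: C_y + 6.77885 − 15 = 0 → C_y = 8.221 kN.
ΣF_x = 0: C_x + 50 = 0 → C_x = -50.00 kN.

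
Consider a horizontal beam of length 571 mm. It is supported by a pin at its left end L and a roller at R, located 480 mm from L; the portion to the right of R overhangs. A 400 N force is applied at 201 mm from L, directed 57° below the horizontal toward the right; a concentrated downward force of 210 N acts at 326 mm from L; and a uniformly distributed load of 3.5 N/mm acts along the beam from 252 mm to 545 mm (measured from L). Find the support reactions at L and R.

L_x = -217.9 N, L_y = 436.5 N, R_y = 1134 N

Resultant of the distributed load: 3.5 × 293 = 1025.5 N at 398.5 mm from L.
Taking moments about L: R_y·480 − 400·sin57°·201 − 210·326 − (3.5·293)·398.5 = 0 → R_y = 544551/480 = 1134.48 ≈ 1134 N.
ΣF_y = 0: L_y + 1134.48 − 400·sin57° − 210 − 3.5·293 = 0 → L_y = 436.5 N.
ΣF_x = 0: L_x + 400·cos57° = 0 → L_x = -217.9 N.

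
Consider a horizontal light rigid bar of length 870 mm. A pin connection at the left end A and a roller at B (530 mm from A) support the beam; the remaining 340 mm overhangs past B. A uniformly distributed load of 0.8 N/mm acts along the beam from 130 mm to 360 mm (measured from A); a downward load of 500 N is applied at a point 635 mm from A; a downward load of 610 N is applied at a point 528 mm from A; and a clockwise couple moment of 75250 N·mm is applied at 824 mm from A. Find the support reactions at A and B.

A_x = 0, A_y = -139.8 N, B_y = 1434 N

Resultant of the distributed load: 0.8 × 230 = 184 N at 245 mm from A.
Taking moments about A: B_y·530 − (0.8·230)·245 − 500·635 − 610·528 − 75250 = 0 → B_y = 759910/530 = 1433.79 ≈ 1434 N.
ΣF_y = 0: A_y + 1433.79 − 0.8·230 − 500 − 610 = 0 → A_y = -139.8 N.
ΣF_x = 0: no horizontal applied forces, so A_x = 0.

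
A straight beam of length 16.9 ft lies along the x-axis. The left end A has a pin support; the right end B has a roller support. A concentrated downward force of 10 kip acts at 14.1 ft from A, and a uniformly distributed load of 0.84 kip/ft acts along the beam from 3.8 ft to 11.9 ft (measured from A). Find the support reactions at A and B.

Resultant of the distributed load: 0.84 × 8.1 = 6.804 kip at 7.85 ft from A.
Taking moments about A: B_y·16.9 − 10·14.1 − (0.84·8.1)·7.85 = 0 → B_y = 194.4114/16.9 = 11.5036 ≈ 11.50 kip.
ΣF_y = 0: A_y + 11.5036 − 10 − 0.84·8.1 = 0 → A_y = 5.300 kip.
ΣF_x = 0: no horizontal applied forces, so A_x = 0.

A_x = 0, A_y = 5.300 kip, B_y = 11.50 kip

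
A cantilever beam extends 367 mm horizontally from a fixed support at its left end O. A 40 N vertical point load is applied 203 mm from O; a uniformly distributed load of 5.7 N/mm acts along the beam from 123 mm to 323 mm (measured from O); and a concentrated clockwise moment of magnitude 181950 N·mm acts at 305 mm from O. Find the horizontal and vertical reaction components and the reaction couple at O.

O_x = 0, O_y = 1180 N, M_O = 444300 N·mm

Resultant of the distributed load: 5.7 × 200 = 1140 N at 223 mm from O.
ΣF_x = 0: O_x = 0.
ΣF_y = 0: O_y − 40 − 5.7·200 = 0 → O_y = 1180 N.
ΣM about O: M_O − 40·203 − (5.7·200)·223 − 181950 = 0 → M_O = 444300 N·mm.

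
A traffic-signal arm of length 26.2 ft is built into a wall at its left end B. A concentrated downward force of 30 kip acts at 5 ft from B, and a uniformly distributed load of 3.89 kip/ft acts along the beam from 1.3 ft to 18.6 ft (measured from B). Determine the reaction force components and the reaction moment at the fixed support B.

Resultant of the distributed load: 3.89 × 17.3 = 67.297 kip at 9.95 ft from B.
ΣF_x = 0: B_x = 0.
ΣF_y = 0: B_y − 30 − 3.89·17.3 = 0 → B_y = 97.30 kip.
ΣM about B: M_B − 30·5 − (3.89·17.3)·9.95 = 0 → M_B = 819.6 kip·ft.

B_x = 0, B_y = 97.30 kip, M_B = 819.6 kip·ft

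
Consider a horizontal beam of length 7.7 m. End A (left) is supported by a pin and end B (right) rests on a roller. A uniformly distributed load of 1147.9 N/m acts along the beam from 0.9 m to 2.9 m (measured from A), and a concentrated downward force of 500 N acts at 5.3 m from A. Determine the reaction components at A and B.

Resultant of the distributed load: 1147.9 × 2 = 2295.8 N at 1.9 m from A.
Taking moments about A: B_y·7.7 − (1147.9·2)·1.9 − 500·5.3 = 0 → B_y = 7012.02/7.7 = 910.652 ≈ 910.7 N.
ΣF_y = 0: A_y + 910.652 − 1147.9·2 − 500 = 0 → A_y = 1885 N.
ΣF_x = 0: no horizontal applied forces, so A_x = 0.

A_x = 0, A_y = 1885 N, B_y = 910.7 N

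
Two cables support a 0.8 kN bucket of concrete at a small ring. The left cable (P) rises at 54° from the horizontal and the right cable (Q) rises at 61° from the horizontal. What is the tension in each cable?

T_P = 0.4279 kN, T_Q = 0.5188 kN

ΣF_x = 0: −T_P·cos54° + T_Q·cos61° = 0 → T_Q = 1.2124·T_P.
ΣF_y = 0: T_P·sin54° + T_Q·sin61° = 0.8.
Substitute: T_P·(0.809017 + 1.2124·0.87462) = 0.8 → T_P = 0.427943 ≈ 0.4279 kN.
Then T_Q = 1.2124 × 0.427943 = 0.5188 kN.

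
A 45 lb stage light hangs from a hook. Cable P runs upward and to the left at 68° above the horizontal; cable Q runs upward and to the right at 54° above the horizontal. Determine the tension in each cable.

T_P = 31.19 lb, T_Q = 19.88 lb

ΣF_x = 0: −T_P·cos68° + T_Q·cos54° = 0 → T_Q = 0.637319·T_P.
ΣF_y = 0: T_P·sin68° + T_Q·sin54° = 45.
Substitute: T_P·(0.927184 + 0.637319·0.809017) = 45 → T_P = 31.1897 ≈ 31.19 lb.
Then T_Q = 0.637319 × 31.1897 = 19.88 lb.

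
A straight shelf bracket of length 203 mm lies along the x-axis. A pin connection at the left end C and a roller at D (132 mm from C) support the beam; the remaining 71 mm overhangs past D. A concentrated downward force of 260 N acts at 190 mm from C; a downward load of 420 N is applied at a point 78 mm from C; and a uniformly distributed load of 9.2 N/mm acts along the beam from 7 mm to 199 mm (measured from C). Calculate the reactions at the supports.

C_x = 0, C_y = 445.6 N, D_y = 2001 N

Resultant of the distributed load: 9.2 × 192 = 1766.4 N at 103 mm from C.
Moments about C: D_y·132 − 260·190 − 420·78 − (9.2·192)·103 = 0 → D_y = 264099.2/132 = 2000.75 ≈ 2001 N.
ΣF_y = 0: C_y + 2000.75 − 260 − 420 − 9.2·192 = 0 → C_y = 445.6 N.
ΣF_x = 0: no horizontal applied forces, so C_x = 0.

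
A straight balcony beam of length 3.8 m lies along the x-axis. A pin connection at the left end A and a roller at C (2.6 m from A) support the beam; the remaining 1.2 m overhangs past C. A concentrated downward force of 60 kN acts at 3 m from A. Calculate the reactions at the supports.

A_x = 0, A_y = -9.231 kN, C_y = 69.23 kN

Taking moments about A: C_y·2.6 − 60·3 = 0 → C_y = 180/2.6 = 69.2308 ≈ 69.23 kN.
ΣF_y = 0: A_y + 69.2308 − 60 = 0 → A_y = -9.231 kN.
ΣF_x = 0: no horizontal applied forces, so A_x = 0.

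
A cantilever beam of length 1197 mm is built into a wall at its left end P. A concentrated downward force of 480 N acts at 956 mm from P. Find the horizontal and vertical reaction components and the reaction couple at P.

P_x = 0, P_y = 480.0 N, M_P = 458900 N·mm

ΣF_x = 0: P_x = 0.
ΣF_y = 0: P_y − 480 = 0 → P_y = 480.0 N.
ΣM about P: M_P − 480·956 = 0 → M_P = 458900 N·mm.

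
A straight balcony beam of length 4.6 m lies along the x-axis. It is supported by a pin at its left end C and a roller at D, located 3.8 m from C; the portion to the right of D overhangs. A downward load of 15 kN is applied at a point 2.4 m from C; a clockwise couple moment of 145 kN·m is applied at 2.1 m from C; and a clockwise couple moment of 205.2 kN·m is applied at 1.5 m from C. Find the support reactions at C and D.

Moments about C: D_y·3.8 − 15·2.4 − 145 − 205.2 = 0 → D_y = 386.2/3.8 = 101.632 ≈ 101.6 kN.
ΣF_y = 0: C_y + 101.632 − 15 = 0 → C_y = -86.63 kN.
ΣF_x = 0: no horizontal applied forces, so C_x = 0.

C_x = 0, C_y = -86.63 kN, D_y = 101.6 kN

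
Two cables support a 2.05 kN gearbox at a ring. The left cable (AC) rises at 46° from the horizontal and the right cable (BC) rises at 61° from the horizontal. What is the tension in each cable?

ΣF_x = 0: −T_AC·cos46° + T_BC·cos61° = 0 → T_BC = 1.43285·T_AC.
ΣF_y = 0: T_AC·sin46° + T_BC·sin61° = 2.05.
Substitute: T_AC·(0.71934 + 1.43285·0.87462) = 2.05 → T_AC = 1.03927 ≈ 1.039 kN.
Then T_BC = 1.43285 × 1.03927 = 1.489 kN.

T_AC = 1.039 kN, T_BC = 1.489 kN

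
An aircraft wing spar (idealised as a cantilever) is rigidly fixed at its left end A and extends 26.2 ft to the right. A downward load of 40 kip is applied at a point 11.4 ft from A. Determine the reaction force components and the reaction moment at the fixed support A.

ΣF_x = 0: A_x = 0.
ΣF_y = 0: A_y − 40 = 0 → A_y = 40.00 kip.
ΣM about A: M_A − 40·11.4 = 0 → M_A = 456.0 kip·ft.

A_x = 0, A_y = 40.00 kip, M_A = 456.0 kip·ft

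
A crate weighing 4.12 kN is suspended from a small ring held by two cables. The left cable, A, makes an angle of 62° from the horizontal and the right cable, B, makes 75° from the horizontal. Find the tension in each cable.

T_A = 1.564 kN, T_B = 2.836 kN

ΣF_x = 0: −T_A·cos62° + T_B·cos75° = 0 → T_B = 1.8139·T_A.
ΣF_y = 0: T_A·sin62° + T_B·sin75° = 4.12.
Substitute: T_A·(0.882948 + 1.8139·0.965926) = 4.12 → T_A = 1.56354 ≈ 1.564 kN.
Then T_B = 1.8139 × 1.56354 = 2.836 kN.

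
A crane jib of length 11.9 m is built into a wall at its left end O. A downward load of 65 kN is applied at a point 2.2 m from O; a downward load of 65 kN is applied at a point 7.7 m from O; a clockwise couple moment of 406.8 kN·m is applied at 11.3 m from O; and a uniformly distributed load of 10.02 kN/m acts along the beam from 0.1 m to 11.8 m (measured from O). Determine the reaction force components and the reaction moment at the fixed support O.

Resultant of the distributed load: 10.02 × 11.7 = 117.234 kN at 5.95 m from O.
ΣF_x = 0: O_x = 0.
ΣF_y = 0: O_y − 65 − 65 − 10.02·11.7 = 0 → O_y = 247.2 kN.
ΣM about O: M_O − 65·2.2 − 65·7.7 − 406.8 − (10.02·11.7)·5.95 = 0 → M_O = 1748 kN·m.

O_x = 0, O_y = 247.2 kN, M_O = 1748 kN·m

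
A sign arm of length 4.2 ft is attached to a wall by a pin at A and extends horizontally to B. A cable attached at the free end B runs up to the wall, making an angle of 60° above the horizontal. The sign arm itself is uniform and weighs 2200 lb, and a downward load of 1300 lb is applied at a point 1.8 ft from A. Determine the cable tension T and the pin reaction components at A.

ΣM about A: T·sin60°·4.2 − 2200·2.1 − 1300·1.8 = 0 → T = 6960/(4.2·0.866025) = 1913.5 ≈ 1914 lb.
ΣF_x = 0: A_x − T·cos60° = 0 → A_x = 1913.5 × 0.5 = 956.8 lb.
ΣF_y = 0: A_y + T·sin60° − 2200 − 1300 = 0 → A_y = 3500 − 1913.5 × 0.866025 = 1843 lb.

T = 1914 lb, A_x = 956.8 lb, A_y = 1843 lb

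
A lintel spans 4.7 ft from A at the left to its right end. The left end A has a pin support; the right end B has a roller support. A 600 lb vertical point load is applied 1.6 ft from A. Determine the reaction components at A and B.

Taking moments about A: B_y·4.7 − 600·1.6 = 0 → B_y = 960/4.7 = 204.255 ≈ 204.3 lb.
ΣF_y = 0: A_y + 204.255 − 600 = 0 → A_y = 395.7 lb.
ΣF_x = 0: no horizontal applied forces, so A_x = 0.

A_x = 0, A_y = 395.7 lb, B_y = 204.3 lb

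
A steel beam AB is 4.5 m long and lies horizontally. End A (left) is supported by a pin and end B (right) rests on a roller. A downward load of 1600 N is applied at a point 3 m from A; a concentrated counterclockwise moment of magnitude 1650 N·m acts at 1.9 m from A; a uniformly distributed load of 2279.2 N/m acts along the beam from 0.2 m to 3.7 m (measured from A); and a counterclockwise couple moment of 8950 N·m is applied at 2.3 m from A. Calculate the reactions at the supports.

A_x = 0, A_y = 7409 N, B_y = 2168 N

Resultant of the distributed load: 2279.2 × 3.5 = 7977.2 N at 1.95 m from A.
Moments about A: B_y·4.5 − 1600·3 + 1650 − (2279.2·3.5)·1.95 + 8950 = 0 → B_y = 9755.54/4.5 = 2167.9 ≈ 2168 N.
ΣF_y = 0: A_y + 2167.9 − 1600 − 2279.2·3.5 = 0 → A_y = 7409 N.
ΣF_x = 0: no horizontal applied forces, so A_x = 0.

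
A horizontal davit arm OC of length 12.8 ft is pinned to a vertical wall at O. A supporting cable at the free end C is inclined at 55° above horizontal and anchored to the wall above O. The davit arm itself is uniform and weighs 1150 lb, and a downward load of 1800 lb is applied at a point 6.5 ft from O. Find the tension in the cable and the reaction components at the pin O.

T = 1818 lb, O_x = 1043 lb, O_y = 1461 lb

ΣM about O: T·sin55°·12.8 − 1150·6.4 − 1800·6.5 = 0 → T = 19060/(12.8·0.819152) = 1817.81 ≈ 1818 lb.
ΣF_x = 0: O_x − T·cos55° = 0 → O_x = 1817.81 × 0.573576 = 1043 lb.
ΣF_y = 0: O_y + T·sin55° − 1150 − 1800 = 0 → O_y = 2950 − 1817.81 × 0.819152 = 1461 lb.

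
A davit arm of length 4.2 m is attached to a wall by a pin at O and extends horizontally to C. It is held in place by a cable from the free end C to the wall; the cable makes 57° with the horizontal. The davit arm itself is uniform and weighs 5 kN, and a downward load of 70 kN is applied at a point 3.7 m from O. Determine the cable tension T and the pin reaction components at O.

T = 76.51 kN, O_x = 41.67 kN, O_y = 10.83 kN

ΣM about O: T·sin57°·4.2 − 5·2.1 − 70·3.7 = 0 → T = 269.5/(4.2·0.838671) = 76.5099 ≈ 76.51 kN.
ΣF_x = 0: O_x − T·cos57° = 0 → O_x = 76.5099 × 0.544639 = 41.67 kN.
ΣF_y = 0: O_y + T·sin57° − 5 − 70 = 0 → O_y = 75 − 76.5099 × 0.838671 = 10.83 kN.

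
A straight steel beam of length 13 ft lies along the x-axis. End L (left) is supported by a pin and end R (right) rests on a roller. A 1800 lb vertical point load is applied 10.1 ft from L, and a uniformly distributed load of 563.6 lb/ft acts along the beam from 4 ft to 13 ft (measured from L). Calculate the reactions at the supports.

L_x = 0, L_y = 2157 lb, R_y = 4715 lb

Resultant of the distributed load: 563.6 × 9 = 5072.4 lb at 8.5 ft from L.
Taking moments about L: R_y·13 − 1800·10.1 − (563.6·9)·8.5 = 0 → R_y = 61295.4/13 = 4715.03 ≈ 4715 lb.
ΣF_y = 0: L_y + 4715.03 − 1800 − 563.6·9 = 0 → L_y = 2157 lb.
ΣF_x = 0: no horizontal applied forces, so L_x = 0.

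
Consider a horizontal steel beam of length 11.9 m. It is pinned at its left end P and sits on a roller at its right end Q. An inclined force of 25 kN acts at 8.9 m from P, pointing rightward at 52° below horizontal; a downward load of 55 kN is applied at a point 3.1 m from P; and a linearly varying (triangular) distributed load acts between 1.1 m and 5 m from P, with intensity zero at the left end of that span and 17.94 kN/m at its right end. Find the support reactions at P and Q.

P_x = -15.39 kN, P_y = 69.74 kN, Q_y = 39.94 kN

Resultant of the triangular load: ½ × 17.94 × 3.9 = 34.983 kN, acting at 3.7 m from P (one-third of the span from the peak).
Moments about P: Q_y·11.9 − 25·sin52°·8.9 − 55·3.1 − (½·17.94·3.9)·3.7 = 0 → Q_y = 475.269/11.9 = 39.9386 ≈ 39.94 kN.
ΣF_y = 0: P_y + 39.9386 − 25·sin52° − 55 − ½·17.94·3.9 = 0 → P_y = 69.74 kN.
ΣF_x = 0: P_x + 25·cos52° = 0 → P_x = -15.39 kN.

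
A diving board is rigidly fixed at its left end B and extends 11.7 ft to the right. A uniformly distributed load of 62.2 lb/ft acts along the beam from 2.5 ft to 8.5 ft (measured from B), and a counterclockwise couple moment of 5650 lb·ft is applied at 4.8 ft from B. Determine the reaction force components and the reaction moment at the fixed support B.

B_x = 0, B_y = 373.2 lb, M_B = -3597 lb·ft

Resultant of the distributed load: 62.2 × 6 = 373.2 lb at 5.5 ft from B.
ΣF_x = 0: B_x = 0.
ΣF_y = 0: B_y − 62.2·6 = 0 → B_y = 373.2 lb.
ΣM about B: M_B − (62.2·6)·5.5 + 5650 = 0 → M_B = -3597 lb·ft.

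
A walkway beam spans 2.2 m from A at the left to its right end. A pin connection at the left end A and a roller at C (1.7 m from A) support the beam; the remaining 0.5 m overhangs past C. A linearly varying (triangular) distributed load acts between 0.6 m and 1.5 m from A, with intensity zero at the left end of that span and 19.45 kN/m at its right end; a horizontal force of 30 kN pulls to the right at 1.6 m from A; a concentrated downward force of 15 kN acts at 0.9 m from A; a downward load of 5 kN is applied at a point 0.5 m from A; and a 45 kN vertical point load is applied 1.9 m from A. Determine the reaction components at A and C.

Resultant of the triangular load: ½ × 19.45 × 0.9 = 8.7525 kN, acting at 1.2 m from A (one-third of the span from the peak).
ΣM about A: C_y·1.7 − (½·19.45·0.9)·1.2 − 15·0.9 − 5·0.5 − 45·1.9 = 0 → C_y = 112.003/1.7 = 65.8841 ≈ 65.88 kN.
ΣF_y = 0: A_y + 65.8841 − ½·19.45·0.9 − 15 − 5 − 45 = 0 → A_y = 7.868 kN.
ΣF_x = 0: A_x + 30 = 0 → A_x = -30.00 kN.

A_x = -30.00 kN, A_y = 7.868 kN, C_y = 65.88 kN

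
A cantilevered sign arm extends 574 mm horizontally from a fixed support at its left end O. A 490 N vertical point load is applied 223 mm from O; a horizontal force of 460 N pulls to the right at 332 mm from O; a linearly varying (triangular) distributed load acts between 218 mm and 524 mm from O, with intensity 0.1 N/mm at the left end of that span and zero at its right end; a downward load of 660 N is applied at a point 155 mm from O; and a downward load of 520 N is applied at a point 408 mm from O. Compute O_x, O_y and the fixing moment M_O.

O_x = -460.0 N, O_y = 1685 N, M_O = 428600 N·mm

Resultant of the triangular load: ½ × 0.1 × 306 = 15.3 N, acting at 320 mm from O (one-third of the span from the peak).
ΣF_x = 0: O_x + 460 = 0 → O_x = -460.0 N.
ΣF_y = 0: O_y − 490 − ½·0.1·306 − 660 − 520 = 0 → O_y = 1685 N.
ΣM about O: M_O − 490·223 − (½·0.1·306)·320 − 660·155 − 520·408 = 0 → M_O = 428600 N·mm.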